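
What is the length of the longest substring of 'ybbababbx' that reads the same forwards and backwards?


Scanning 'ybbababbx' for palindromic substrings.
Substring at positions 1-7: 'bbababb'.
Check: reverse('bbababb') = 'bbababb' -> palindrome confirmed.
Neighbouring characters ('y' / 'x') break symmetry, so it cannot extend further.
No longer palindromic substring exists; longest length = 7

7


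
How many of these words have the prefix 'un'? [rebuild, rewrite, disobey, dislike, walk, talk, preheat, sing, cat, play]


Checking each word for prefix 'un':
  'rebuild' -> no (count: 0)
  'rewrite' -> no (count: 0)
  'disobey' -> no (count: 0)
  'dislike' -> no (count: 0)
  'walk' -> no (count: 0)
  'talk' -> no (count: 0)
  'preheat' -> no (count: 0)
  'sing' -> no (count: 0)
  'cat' -> no (count: 0)
  'play' -> no (count: 0)
Total with prefix 'un': 0

0


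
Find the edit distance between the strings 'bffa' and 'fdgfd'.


Building DP table for s1='bffa' (len 4) and s2='fdgfd' (len 5):
       f  d  g  f  d
    0  1  2  3  4  5
  b 1  1  2  3  4  5
  f 2  1  2  3  3  4
  f 3  2  2  3  3  4
  a 4  3  3  3  4  4
Edit distance = dp[4][5] = 4

4


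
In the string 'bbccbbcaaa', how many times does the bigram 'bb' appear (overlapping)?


Scanning 'bbccbbcaaa' for bigram 'bb':
  Position 0: 'bb' -> MATCH
  Position 1: 'bc' -> no
  Position 2: 'cc' -> no
  Position 3: 'cb' -> no
  Position 4: 'bb' -> MATCH
  Position 5: 'bc' -> no
  Position 6: 'ca' -> no
  Position 7: 'aa' -> no
  Position 8: 'aa' -> no
Total matches: 2

2


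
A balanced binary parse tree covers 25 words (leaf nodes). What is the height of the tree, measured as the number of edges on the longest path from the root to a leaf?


In a balanced binary tree with n leaves the deepest leaf is ceil(log2(n)) edges below the root.
log2(25) = 4.6439
ceil(4.6439) = 5
height (edges) = 5

5


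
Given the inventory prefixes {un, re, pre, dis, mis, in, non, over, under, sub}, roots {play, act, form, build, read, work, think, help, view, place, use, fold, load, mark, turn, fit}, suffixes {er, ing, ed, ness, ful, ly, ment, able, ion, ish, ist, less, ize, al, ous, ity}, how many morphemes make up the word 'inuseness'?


Segmenting 'inuseness' against the inventory:
  'in' -> prefix (morpheme 1)
  'use' -> root (morpheme 2)
  'ness' -> suffix (morpheme 3)
Total morphemes: 3

3


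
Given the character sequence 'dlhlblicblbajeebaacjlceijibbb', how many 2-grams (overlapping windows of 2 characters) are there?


String 'dlhlblicblbajeebaacjlceijibbb' has length L = 29.
Number of overlapping n-grams = L - n + 1
Substituting: 29 - 2 + 1 = 28

28


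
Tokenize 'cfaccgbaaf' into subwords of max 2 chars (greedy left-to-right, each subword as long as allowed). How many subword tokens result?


'cfaccgbaaf' has 10 characters.
Chunking with max size 2:
  Chunk 1: 'cf' (positions 0-1)
  Chunk 2: 'ac' (positions 2-3)
  Chunk 3: 'cg' (positions 4-5)
  Chunk 4: 'ba' (positions 6-7)
  Chunk 5: 'af' (positions 8-9)
Total chunks: ceil(10 / 2) = 5

5


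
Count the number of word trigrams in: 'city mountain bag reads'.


Word trigrams from [4] words:
  Trigram 1: (city mountain bag)
  Trigram 2: (mountain bag reads)
Total word trigrams: 4 - 2 = 2

2


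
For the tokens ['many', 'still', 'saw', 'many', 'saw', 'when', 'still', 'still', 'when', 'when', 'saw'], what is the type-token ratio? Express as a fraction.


Tokens: 11
Unique types: ('many', 'saw', 'still', 'when') = 4
TTR = 4/11
Already in lowest terms.

4/11


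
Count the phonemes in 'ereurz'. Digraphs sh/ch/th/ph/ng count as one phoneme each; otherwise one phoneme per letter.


Parsing 'ereurz' greedily, digraphs first:
  'e' -> vowel phoneme (phonemes so far: 1)
  'r' -> consonant phoneme (phonemes so far: 2)
  'e' -> vowel phoneme (phonemes so far: 3)
  'u' -> vowel phoneme (phonemes so far: 4)
  'r' -> consonant phoneme (phonemes so far: 5)
  'z' -> consonant phoneme (phonemes so far: 6)
Total phonemes: 6

6


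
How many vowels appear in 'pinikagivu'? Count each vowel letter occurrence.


Scanning each character of 'pinikagivu':
  Position 1: 'p' -> consonant (running count: 0)
  Position 2: 'i' -> vowel (running count: 1)
  Position 3: 'n' -> consonant (running count: 1)
  Position 4: 'i' -> vowel (running count: 2)
  Position 5: 'k' -> consonant (running count: 2)
  Position 6: 'a' -> vowel (running count: 3)
  Position 7: 'g' -> consonant (running count: 3)
  Position 8: 'i' -> vowel (running count: 4)
  Position 9: 'v' -> consonant (running count: 4)
  Position 10: 'u' -> vowel (running count: 5)
Total vowels: 5

5


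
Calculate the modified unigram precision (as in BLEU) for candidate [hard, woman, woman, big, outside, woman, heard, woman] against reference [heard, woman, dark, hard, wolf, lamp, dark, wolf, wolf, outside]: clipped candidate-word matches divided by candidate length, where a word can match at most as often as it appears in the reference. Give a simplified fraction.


Reference word counts: {'dark': 2, 'hard': 1, 'heard': 1, 'lamp': 1, 'outside': 1, 'wolf': 3, 'woman': 1}
Checking each candidate word (with clipping):
  'hard' -> in reference (ref count 1, used 1/1) -> match (matches: 1)
  'woman' -> in reference (ref count 1, used 1/1) -> match (matches: 2)
  'woman' -> ref count 1 already used up (1/1) -> clipped, no match (matches: 2)
  'big' -> not in reference -> no match (matches: 2)
  'outside' -> in reference (ref count 1, used 1/1) -> match (matches: 3)
  'woman' -> ref count 1 already used up (1/1) -> clipped, no match (matches: 3)
  'heard' -> in reference (ref count 1, used 1/1) -> match (matches: 4)
  'woman' -> ref count 1 already used up (1/1) -> clipped, no match (matches: 4)
Clipped matches: 4, Candidate length: 8
Precision = 4/8 = 1/2

1/2


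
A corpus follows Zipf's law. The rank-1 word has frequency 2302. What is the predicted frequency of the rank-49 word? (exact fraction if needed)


Zipf's law: freq(rank) = f1 / rank
f1 = 2302, rank = 49
freq = 2302 / 49
GCD(2302, 49) = 1
Simplified: 2302/49

2302/49


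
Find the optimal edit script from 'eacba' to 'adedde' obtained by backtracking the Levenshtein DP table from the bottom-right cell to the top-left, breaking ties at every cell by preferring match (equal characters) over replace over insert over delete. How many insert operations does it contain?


Edit distance = 6. Backtracking from cell (5, 6) with preference match > replace > insert > delete,
then listing the resulting alignment 'eacba' -> 'adedde' left to right:
  Step 1: insert 'a' [insertion #1]
  Step 2: replace e->d
  Step 3: replace a->e
  Step 4: replace c->d
  Step 5: replace b->d
  Step 6: replace a->e
Total insertions: 1

1


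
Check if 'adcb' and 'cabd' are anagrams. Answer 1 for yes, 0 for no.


Sort characters of 'adcb': 'abcd'
Sort characters of 'cabd': 'abcd'
Sorted forms match -> they ARE anagrams
Result: 1

1


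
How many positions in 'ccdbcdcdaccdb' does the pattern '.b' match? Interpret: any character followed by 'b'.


Pattern: .b means any character followed by 'b'.
Scanning 'ccdbcdcdaccdb' position-by-position:
  Pos 0: window 'cc' -> no
  Pos 1: window 'cd' -> no
  Pos 2: window 'db' -> MATCH
  Pos 3: window 'bc' -> no
  Pos 4: window 'cd' -> no
  Pos 5: window 'dc' -> no
  Pos 6: window 'cd' -> no
  Pos 7: window 'da' -> no
  Pos 8: window 'ac' -> no
  Pos 9: window 'cc' -> no
  Pos 10: window 'cd' -> no
  Pos 11: window 'db' -> MATCH
  Pos 12: window 'b' -> no
Total matches: 2

2


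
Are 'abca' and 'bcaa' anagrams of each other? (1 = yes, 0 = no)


Sort characters of 'abca': 'aabc'
Sort characters of 'bcaa': 'aabc'
Sorted forms match -> they ARE anagrams
Result: 1

1


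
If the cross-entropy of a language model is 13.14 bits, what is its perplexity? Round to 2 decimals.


Perplexity formula: PP = 2^H
H = 13.14
PP = 2^13.14
Decompose: 2^13.14 = 2^13 * 2^0.14
2^13 = 8192, 2^0.14 ~ 1.1019051
PP ~ 8192 * 1.1019051 = 9026.8065792
Rounded to 2 decimals: 9026.81

9026.81


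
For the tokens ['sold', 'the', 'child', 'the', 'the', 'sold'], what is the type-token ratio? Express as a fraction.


Tokens: 6
Unique types: ('child', 'sold', 'the') = 3
TTR = 3/6
Simplify: divide both by 3 -> 1/2
TTR = 1/2

1/2


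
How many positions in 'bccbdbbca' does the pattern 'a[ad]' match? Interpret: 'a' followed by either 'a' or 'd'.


Pattern: a[ad] means 'a' followed by either 'a' or 'd'.
Scanning 'bccbdbbca' position-by-position:
  Pos 0: window 'bc' -> no
  Pos 1: window 'cc' -> no
  Pos 2: window 'cb' -> no
  Pos 3: window 'bd' -> no
  Pos 4: window 'db' -> no
  Pos 5: window 'bb' -> no
  Pos 6: window 'bc' -> no
  Pos 7: window 'ca' -> no
  Pos 8: window 'a' -> no
Total matches: 0

0


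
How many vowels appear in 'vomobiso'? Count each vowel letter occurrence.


Scanning each character of 'vomobiso':
  Position 1: 'v' -> consonant (running count: 0)
  Position 2: 'o' -> vowel (running count: 1)
  Position 3: 'm' -> consonant (running count: 1)
  Position 4: 'o' -> vowel (running count: 2)
  Position 5: 'b' -> consonant (running count: 2)
  Position 6: 'i' -> vowel (running count: 3)
  Position 7: 's' -> consonant (running count: 3)
  Position 8: 'o' -> vowel (running count: 4)
Total vowels: 4

4


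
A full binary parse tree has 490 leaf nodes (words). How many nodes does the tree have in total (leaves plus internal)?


Leaf nodes (terminals): 490
Internal nodes = n - 1 = 490 - 1 = 489
Total = leaves + internal = 490 + 489 = 979

979


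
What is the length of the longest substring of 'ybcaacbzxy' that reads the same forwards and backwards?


Scanning 'ybcaacbzxy' for palindromic substrings.
Substring at positions 1-6: 'bcaacb'.
Check: reverse('bcaacb') = 'bcaacb' -> palindrome confirmed.
Neighbouring characters ('y' / 'z') break symmetry, so it cannot extend further.
No longer palindromic substring exists; longest length = 6

6


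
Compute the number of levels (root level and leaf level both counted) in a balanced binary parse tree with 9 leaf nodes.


In a balanced binary tree with n leaves the deepest leaf is ceil(log2(n)) edges below the root,
so counting node levels inclusive of root and leaves gives ceil(log2(n)) + 1 levels.
log2(9) = 3.1699
ceil(3.1699) = 4
levels = 4 + 1 = 5

5


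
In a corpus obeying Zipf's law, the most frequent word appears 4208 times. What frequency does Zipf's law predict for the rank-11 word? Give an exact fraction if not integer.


Zipf's law: freq(rank) = f1 / rank
f1 = 4208, rank = 11
freq = 4208 / 11
GCD(4208, 11) = 1
Simplified: 4208/11

4208/11


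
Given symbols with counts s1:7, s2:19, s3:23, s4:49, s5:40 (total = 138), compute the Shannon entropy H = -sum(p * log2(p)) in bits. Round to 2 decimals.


Computing entropy H = -sum(p_i * log2(p_i)):
  s1: p = 7/138 = 0.0507, -p*log2(p) = 0.2182
  s2: p = 19/138 = 0.1377, -p*log2(p) = 0.3939
  s3: p = 23/138 = 0.1667, -p*log2(p) = 0.4308
  s4: p = 49/138 = 0.3551, -p*log2(p) = 0.5304
  s5: p = 40/138 = 0.2899, -p*log2(p) = 0.5179
H = sum of terms = 2.0912
Rounded to 2 decimals: 2.09

2.09


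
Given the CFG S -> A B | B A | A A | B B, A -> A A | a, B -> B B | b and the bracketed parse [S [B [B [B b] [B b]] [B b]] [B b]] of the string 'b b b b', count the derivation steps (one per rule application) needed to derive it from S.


Every bracketed nonterminal node [X ...] in the tree is produced by exactly one rule application.
Reading the tree off as a leftmost derivation:
  Step 1: S  =>  B B   (applied S -> B B)
  Step 2: B B  =>  B B B   (applied B -> B B)
  Step 3: B B B  =>  B B B B   (applied B -> B B)
  Step 4: B B B B  =>  b B B B   (applied B -> b)
  Step 5: b B B B  =>  b b B B   (applied B -> b)
  Step 6: b b B B  =>  b b b B   (applied B -> b)
  Step 7: b b b B  =>  b b b b   (applied B -> b)
Final yield: b b b b
Total rewrite steps: 7

7


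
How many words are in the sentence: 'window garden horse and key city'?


Counting words by splitting on spaces:
  Word 1: 'window'
  Word 2: 'garden'
  Word 3: 'horse'
  Word 4: 'and'
  Word 5: 'key'
  Word 6: 'city'
Total words: 6

6


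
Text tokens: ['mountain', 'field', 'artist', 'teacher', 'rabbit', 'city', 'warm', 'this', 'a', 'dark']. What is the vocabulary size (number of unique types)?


Listing all tokens and tracking unique types:
  Token 1: 'mountain' -> NEW (unique so far: 1)
  Token 2: 'field' -> NEW (unique so far: 2)
  Token 3: 'artist' -> NEW (unique so far: 3)
  Token 4: 'teacher' -> NEW (unique so far: 4)
  Token 5: 'rabbit' -> NEW (unique so far: 5)
  Token 6: 'city' -> NEW (unique so far: 6)
  Token 7: 'warm' -> NEW (unique so far: 7)
  Token 8: 'this' -> NEW (unique so far: 8)
  Token 9: 'a' -> NEW (unique so far: 9)
  Token 10: 'dark' -> NEW (unique so far: 10)
Unique types: ('a', 'artist', 'city', 'dark', 'field', 'mountain', 'rabbit', 'teacher', 'this', 'warm')
Vocabulary size: 10

10


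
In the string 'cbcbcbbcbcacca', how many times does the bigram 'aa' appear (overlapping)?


Scanning 'cbcbcbbcbcacca' for bigram 'aa':
  Position 0: 'cb' -> no
  Position 1: 'bc' -> no
  Position 2: 'cb' -> no
  Position 3: 'bc' -> no
  Position 4: 'cb' -> no
  Position 5: 'bb' -> no
  Position 6: 'bc' -> no
  Position 7: 'cb' -> no
  Position 8: 'bc' -> no
  Position 9: 'ca' -> no
  Position 10: 'ac' -> no
  Position 11: 'cc' -> no
  Position 12: 'ca' -> no
Total matches: 0

0


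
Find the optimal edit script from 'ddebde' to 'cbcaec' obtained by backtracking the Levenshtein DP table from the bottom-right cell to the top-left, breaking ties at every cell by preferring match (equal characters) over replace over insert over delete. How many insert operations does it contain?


Edit distance = 6. Backtracking from cell (6, 6) with preference match > replace > insert > delete,
then listing the resulting alignment 'ddebde' -> 'cbcaec' left to right:
  Step 1: replace d->c
  Step 2: replace d->b
  Step 3: replace e->c
  Step 4: replace b->a
  Step 5: replace d->e
  Step 6: replace e->c
Total insertions: 0

0


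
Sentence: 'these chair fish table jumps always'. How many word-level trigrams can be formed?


Word trigrams from [6] words:
  Trigram 1: (these chair fish)
  Trigram 2: (chair fish table)
  Trigram 3: (fish table jumps)
  Trigram 4: (table jumps always)
Total word trigrams: 6 - 2 = 4

4


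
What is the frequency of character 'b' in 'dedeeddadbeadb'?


Scanning 'dedeeddadbeadb' for 'b':
  Position 9: 'b' -> MATCH (count: 1)
  Position 13: 'b' -> MATCH (count: 2)
Total occurrences of 'b': 2

2


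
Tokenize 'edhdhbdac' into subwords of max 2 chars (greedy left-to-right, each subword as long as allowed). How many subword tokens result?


'edhdhbdac' has 9 characters.
Chunking with max size 2:
  Chunk 1: 'ed' (positions 0-1)
  Chunk 2: 'hd' (positions 2-3)
  Chunk 3: 'hb' (positions 4-5)
  Chunk 4: 'da' (positions 6-7)
  Chunk 5: 'c' (positions 8-8)
Total chunks: ceil(9 / 2) = 5

5


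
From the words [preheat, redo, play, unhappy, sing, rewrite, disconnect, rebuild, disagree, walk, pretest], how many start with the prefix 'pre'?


Checking each word for prefix 'pre':
  'preheat' -> YES, starts with 'pre' (count: 1)
  'redo' -> no (count: 1)
  'play' -> no (count: 1)
  'unhappy' -> no (count: 1)
  'sing' -> no (count: 1)
  'rewrite' -> no (count: 1)
  'disconnect' -> no (count: 1)
  'rebuild' -> no (count: 1)
  'disagree' -> no (count: 1)
  'walk' -> no (count: 1)
  'pretest' -> YES, starts with 'pre' (count: 2)
Total with prefix 'pre': 2

2


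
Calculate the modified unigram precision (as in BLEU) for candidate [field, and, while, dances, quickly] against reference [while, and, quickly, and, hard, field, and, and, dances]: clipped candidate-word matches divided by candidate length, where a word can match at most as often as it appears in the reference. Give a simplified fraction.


Reference word counts: {'and': 4, 'dances': 1, 'field': 1, 'hard': 1, 'quickly': 1, 'while': 1}
Checking each candidate word (with clipping):
  'field' -> in reference (ref count 1, used 1/1) -> match (matches: 1)
  'and' -> in reference (ref count 4, used 1/4) -> match (matches: 2)
  'while' -> in reference (ref count 1, used 1/1) -> match (matches: 3)
  'dances' -> in reference (ref count 1, used 1/1) -> match (matches: 4)
  'quickly' -> in reference (ref count 1, used 1/1) -> match (matches: 5)
Clipped matches: 5, Candidate length: 5
Precision = 5/5 = 1

1


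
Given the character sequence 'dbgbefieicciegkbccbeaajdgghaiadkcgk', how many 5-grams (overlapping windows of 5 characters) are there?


String 'dbgbefieicciegkbccbeaajdgghaiadkcgk' has length L = 35.
Number of overlapping n-grams = L - n + 1
Substituting: 35 - 5 + 1 = 31

31


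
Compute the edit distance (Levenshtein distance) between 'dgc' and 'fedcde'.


Building DP table for s1='dgc' (len 3) and s2='fedcde' (len 6):
       f  e  d  c  d  e
    0  1  2  3  4  5  6
  d 1  1  2  2  3  4  5
  g 2  2  2  3  3  4  5
  c 3  3  3  3  3  4  5
Edit distance = dp[3][6] = 5

5


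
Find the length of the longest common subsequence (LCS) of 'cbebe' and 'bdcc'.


DP table for LCS of 'cbebe' and 'bdcc':
       b  d  c  c
    0  0  0  0  0
  c 0  0  0  1  1
  b 0  1  1  1  1
  e 0  1  1  1  1
  b 0  1  1  1  1
  e 0  1  1  1  1
LCS: 'c'
LCS length = 1

1


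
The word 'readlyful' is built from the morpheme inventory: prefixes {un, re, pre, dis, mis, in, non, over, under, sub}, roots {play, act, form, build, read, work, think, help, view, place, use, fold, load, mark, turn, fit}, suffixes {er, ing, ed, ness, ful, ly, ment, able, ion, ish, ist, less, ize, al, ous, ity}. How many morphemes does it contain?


Segmenting 'readlyful' against the inventory:
  'read' -> root (morpheme 1)
  'ly' -> suffix (morpheme 2)
  'ful' -> suffix (morpheme 3)
Total morphemes: 3

3


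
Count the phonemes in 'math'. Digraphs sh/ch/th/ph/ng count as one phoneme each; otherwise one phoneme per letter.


Parsing 'math' greedily, digraphs first:
  'm' -> consonant phoneme (phonemes so far: 1)
  'a' -> vowel phoneme (phonemes so far: 2)
  'th' -> digraph (1 consonant phoneme) (phonemes so far: 3)
Total phonemes: 3

3


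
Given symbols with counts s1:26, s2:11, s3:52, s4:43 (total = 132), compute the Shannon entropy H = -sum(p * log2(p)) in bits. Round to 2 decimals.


Computing entropy H = -sum(p_i * log2(p_i)):
  s1: p = 26/132 = 0.1970, -p*log2(p) = 0.4617
  s2: p = 11/132 = 0.0833, -p*log2(p) = 0.2987
  s3: p = 52/132 = 0.3939, -p*log2(p) = 0.5294
  s4: p = 43/132 = 0.3258, -p*log2(p) = 0.5271
H = sum of terms = 1.8169
Rounded to 2 decimals: 1.82

1.82


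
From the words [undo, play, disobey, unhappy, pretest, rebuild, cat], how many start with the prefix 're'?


Checking each word for prefix 're':
  'undo' -> no (count: 0)
  'play' -> no (count: 0)
  'disobey' -> no (count: 0)
  'unhappy' -> no (count: 0)
  'pretest' -> no (count: 0)
  'rebuild' -> YES, starts with 're' (count: 1)
  'cat' -> no (count: 1)
Total with prefix 're': 1

1


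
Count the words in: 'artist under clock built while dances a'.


Counting words by splitting on spaces:
  Word 1: 'artist'
  Word 2: 'under'
  Word 3: 'clock'
  Word 4: 'built'
  Word 5: 'while'
  Word 6: 'dances'
  Word 7: 'a'
Total words: 7

7


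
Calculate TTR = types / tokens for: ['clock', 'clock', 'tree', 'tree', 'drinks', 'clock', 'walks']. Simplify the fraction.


Tokens: 7
Unique types: ('clock', 'drinks', 'tree', 'walks') = 4
TTR = 4/7
Already in lowest terms.

4/7


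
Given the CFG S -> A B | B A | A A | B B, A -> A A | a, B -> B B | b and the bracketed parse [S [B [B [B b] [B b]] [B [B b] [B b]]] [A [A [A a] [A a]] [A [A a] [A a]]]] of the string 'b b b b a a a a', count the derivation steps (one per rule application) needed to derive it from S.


Every bracketed nonterminal node [X ...] in the tree is produced by exactly one rule application.
Reading the tree off as a leftmost derivation:
  Step 1: S  =>  B A   (applied S -> B A)
  Step 2: B A  =>  B B A   (applied B -> B B)
  Step 3: B B A  =>  B B B A   (applied B -> B B)
  Step 4: B B B A  =>  b B B A   (applied B -> b)
  Step 5: b B B A  =>  b b B A   (applied B -> b)
  Step 6: b b B A  =>  b b B B A   (applied B -> B B)
  Step 7: b b B B A  =>  b b b B A   (applied B -> b)
  Step 8: b b b B A  =>  b b b b A   (applied B -> b)
  Step 9: b b b b A  =>  b b b b A A   (applied A -> A A)
  Step 10: b b b b A A  =>  b b b b A A A   (applied A -> A A)
  Step 11: b b b b A A A  =>  b b b b a A A   (applied A -> a)
  Step 12: b b b b a A A  =>  b b b b a a A   (applied A -> a)
  Step 13: b b b b a a A  =>  b b b b a a A A   (applied A -> A A)
  Step 14: b b b b a a A A  =>  b b b b a a a A   (applied A -> a)
  Step 15: b b b b a a a A  =>  b b b b a a a a   (applied A -> a)
Final yield: b b b b a a a a
Total rewrite steps: 15

15


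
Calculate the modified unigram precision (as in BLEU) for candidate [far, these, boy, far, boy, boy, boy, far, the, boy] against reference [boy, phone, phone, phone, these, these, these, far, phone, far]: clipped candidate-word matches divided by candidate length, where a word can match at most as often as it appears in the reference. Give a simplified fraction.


Reference word counts: {'boy': 1, 'far': 2, 'phone': 4, 'these': 3}
Checking each candidate word (with clipping):
  'far' -> in reference (ref count 2, used 1/2) -> match (matches: 1)
  'these' -> in reference (ref count 3, used 1/3) -> match (matches: 2)
  'boy' -> in reference (ref count 1, used 1/1) -> match (matches: 3)
  'far' -> in reference (ref count 2, used 2/2) -> match (matches: 4)
  'boy' -> ref count 1 already used up (1/1) -> clipped, no match (matches: 4)
  'boy' -> ref count 1 already used up (1/1) -> clipped, no match (matches: 4)
  'boy' -> ref count 1 already used up (1/1) -> clipped, no match (matches: 4)
  'far' -> ref count 2 already used up (2/2) -> clipped, no match (matches: 4)
  'the' -> not in reference -> no match (matches: 4)
  'boy' -> ref count 1 already used up (1/1) -> clipped, no match (matches: 4)
Clipped matches: 4, Candidate length: 10
Precision = 4/10 = 2/5

2/5


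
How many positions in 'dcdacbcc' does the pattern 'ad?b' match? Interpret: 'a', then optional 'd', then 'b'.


Pattern: ad?b means 'a', then optional 'd', then 'b'.
Scanning 'dcdacbcc' position-by-position:
  Pos 0: window 'dcd' -> no
  Pos 1: window 'cda' -> no
  Pos 2: window 'dac' -> no
  Pos 3: window 'acb' -> no
  Pos 4: window 'cbc' -> no
  Pos 5: window 'bcc' -> no
  Pos 6: window 'cc' -> no
  Pos 7: window 'c' -> no
Total matches: 0

0


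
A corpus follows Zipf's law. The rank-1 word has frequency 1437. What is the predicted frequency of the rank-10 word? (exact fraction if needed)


Zipf's law: freq(rank) = f1 / rank
f1 = 1437, rank = 10
freq = 1437 / 10
GCD(1437, 10) = 1
Simplified: 1437/10

1437/10


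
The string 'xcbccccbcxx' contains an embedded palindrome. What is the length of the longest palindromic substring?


Scanning 'xcbccccbcxx' for palindromic substrings.
Substring at positions 0-9: 'xcbccccbcx'.
Check: reverse('xcbccccbcx') = 'xcbccccbcx' -> palindrome confirmed.
Neighbouring characters ('-' / 'x') break symmetry, so it cannot extend further.
No longer palindromic substring exists; longest length = 10

10


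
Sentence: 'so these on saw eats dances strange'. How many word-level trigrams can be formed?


Word trigrams from [7] words:
  Trigram 1: (so these on)
  Trigram 2: (these on saw)
  Trigram 3: (on saw eats)
  Trigram 4: (saw eats dances)
  Trigram 5: (eats dances strange)
Total word trigrams: 7 - 2 = 5

5


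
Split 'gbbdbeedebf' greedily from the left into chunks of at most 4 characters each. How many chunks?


'gbbdbeedebf' has 11 characters.
Chunking with max size 4:
  Chunk 1: 'gbbd' (positions 0-3)
  Chunk 2: 'beed' (positions 4-7)
  Chunk 3: 'ebf' (positions 8-10)
Total chunks: ceil(11 / 4) = 3

3


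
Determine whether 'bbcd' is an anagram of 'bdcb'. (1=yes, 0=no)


Sort characters of 'bbcd': 'bbcd'
Sort characters of 'bdcb': 'bbcd'
Sorted forms match -> they ARE anagrams
Result: 1

1


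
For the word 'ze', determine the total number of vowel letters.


Scanning each character of 'ze':
  Position 1: 'z' -> consonant (running count: 0)
  Position 2: 'e' -> vowel (running count: 1)
Total vowels: 1

1


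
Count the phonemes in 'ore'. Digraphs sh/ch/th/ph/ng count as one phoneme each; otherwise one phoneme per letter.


Parsing 'ore' greedily, digraphs first:
  'o' -> vowel phoneme (phonemes so far: 1)
  'r' -> consonant phoneme (phonemes so far: 2)
  'e' -> vowel phoneme (phonemes so far: 3)
Total phonemes: 3

3


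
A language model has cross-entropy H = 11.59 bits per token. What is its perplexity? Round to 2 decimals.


Perplexity formula: PP = 2^H
H = 11.59
PP = 2^11.59
Decompose: 2^11.59 = 2^11 * 2^0.59
2^11 = 2048, 2^0.59 ~ 1.5052467
PP ~ 2048 * 1.5052467 = 3082.7452416
Rounded to 2 decimals: 3082.75

3082.75


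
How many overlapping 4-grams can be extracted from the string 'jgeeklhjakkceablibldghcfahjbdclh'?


String 'jgeeklhjakkceablibldghcfahjbdclh' has length L = 32.
Number of overlapping n-grams = L - n + 1
Substituting: 32 - 4 + 1 = 29

29


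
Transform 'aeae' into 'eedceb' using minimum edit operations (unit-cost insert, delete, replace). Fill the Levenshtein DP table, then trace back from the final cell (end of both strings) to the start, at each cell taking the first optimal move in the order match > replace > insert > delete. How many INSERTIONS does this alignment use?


Edit distance = 4. Backtracking from cell (4, 6) with preference match > replace > insert > delete,
then listing the resulting alignment 'aeae' -> 'eedceb' left to right:
  Step 1: replace a->e
  Step 2: keep 'e'
  Step 3: insert 'd' [insertion #1]
  Step 4: replace a->c
  Step 5: keep 'e'
  Step 6: insert 'b' [insertion #2]
Total insertions: 2

2


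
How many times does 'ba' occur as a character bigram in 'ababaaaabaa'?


Scanning 'ababaaaabaa' for bigram 'ba':
  Position 0: 'ab' -> no
  Position 1: 'ba' -> MATCH
  Position 2: 'ab' -> no
  Position 3: 'ba' -> MATCH
  Position 4: 'aa' -> no
  Position 5: 'aa' -> no
  Position 6: 'aa' -> no
  Position 7: 'ab' -> no
  Position 8: 'ba' -> MATCH
  Position 9: 'aa' -> no
Total matches: 3

3


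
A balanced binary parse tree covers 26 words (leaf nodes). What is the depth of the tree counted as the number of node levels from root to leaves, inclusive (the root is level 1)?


In a balanced binary tree with n leaves the deepest leaf is ceil(log2(n)) edges below the root,
so counting node levels inclusive of root and leaves gives ceil(log2(n)) + 1 levels.
log2(26) = 4.7004
ceil(4.7004) = 5
levels = 5 + 1 = 6

6


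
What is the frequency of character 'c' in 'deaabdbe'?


Scanning 'deaabdbe' for 'c':
  No matches found.
Total occurrences of 'c': 0

0


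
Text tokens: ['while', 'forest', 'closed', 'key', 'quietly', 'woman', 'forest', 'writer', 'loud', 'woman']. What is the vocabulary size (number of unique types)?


Listing all tokens and tracking unique types:
  Token 1: 'while' -> NEW (unique so far: 1)
  Token 2: 'forest' -> NEW (unique so far: 2)
  Token 3: 'closed' -> NEW (unique so far: 3)
  Token 4: 'key' -> NEW (unique so far: 4)
  Token 5: 'quietly' -> NEW (unique so far: 5)
  Token 6: 'woman' -> NEW (unique so far: 6)
  Token 7: 'forest' -> duplicate (unique so far: 6)
  Token 8: 'writer' -> NEW (unique so far: 7)
  Token 9: 'loud' -> NEW (unique so far: 8)
  Token 10: 'woman' -> duplicate (unique so far: 8)
Unique types: ('closed', 'forest', 'key', 'loud', 'quietly', 'while', 'woman', 'writer')
Vocabulary size: 8

8


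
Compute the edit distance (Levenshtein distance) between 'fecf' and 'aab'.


Building DP table for s1='fecf' (len 4) and s2='aab' (len 3):
       a  a  b
    0  1  2  3
  f 1  1  2  3
  e 2  2  2  3
  c 3  3  3  3
  f 4  4  4  4
Edit distance = dp[4][3] = 4

4


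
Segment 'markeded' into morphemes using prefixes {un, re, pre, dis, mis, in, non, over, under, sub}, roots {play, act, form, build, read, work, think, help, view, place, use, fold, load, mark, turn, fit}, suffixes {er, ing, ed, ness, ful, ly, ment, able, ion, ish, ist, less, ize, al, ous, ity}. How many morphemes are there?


Segmenting 'markeded' against the inventory:
  'mark' -> root (morpheme 1)
  'ed' -> suffix (morpheme 2)
  'ed' -> suffix (morpheme 3)
Total morphemes: 3

3


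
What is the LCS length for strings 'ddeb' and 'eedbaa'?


DP table for LCS of 'ddeb' and 'eedbaa':
       e  e  d  b  a  a
    0  0  0  0  0  0  0
  d 0  0  0  1  1  1  1
  d 0  0  0  1  1  1  1
  e 0  1  1  1  1  1  1
  b 0  1  1  1  2  2  2
LCS: 'db'
LCS length = 2

2


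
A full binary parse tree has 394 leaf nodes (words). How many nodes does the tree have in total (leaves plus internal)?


Leaf nodes (terminals): 394
Internal nodes = n - 1 = 394 - 1 = 393
Total = leaves + internal = 394 + 393 = 787

787


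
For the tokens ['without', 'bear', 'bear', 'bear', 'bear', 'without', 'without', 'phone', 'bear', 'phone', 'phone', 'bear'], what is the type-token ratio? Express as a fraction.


Tokens: 12
Unique types: ('bear', 'phone', 'without') = 3
TTR = 3/12
Simplify: divide both by 3 -> 1/4
TTR = 1/4

1/4


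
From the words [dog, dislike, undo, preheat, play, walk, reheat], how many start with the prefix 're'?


Checking each word for prefix 're':
  'dog' -> no (count: 0)
  'dislike' -> no (count: 0)
  'undo' -> no (count: 0)
  'preheat' -> no (count: 0)
  'play' -> no (count: 0)
  'walk' -> no (count: 0)
  'reheat' -> YES, starts with 're' (count: 1)
Total with prefix 're': 1

1


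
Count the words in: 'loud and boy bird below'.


Counting words by splitting on spaces:
  Word 1: 'loud'
  Word 2: 'and'
  Word 3: 'boy'
  Word 4: 'bird'
  Word 5: 'below'
Total words: 5

5


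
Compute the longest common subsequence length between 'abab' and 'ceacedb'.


DP table for LCS of 'abab' and 'ceacedb':
       c  e  a  c  e  d  b
    0  0  0  0  0  0  0  0
  a 0  0  0  1  1  1  1  1
  b 0  0  0  1  1  1  1  2
  a 0  0  0  1  1  1  1  2
  b 0  0  0  1  1  1  1  2
LCS: 'ab'
LCS length = 2

2


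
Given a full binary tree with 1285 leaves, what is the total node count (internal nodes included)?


Leaf nodes (terminals): 1285
Internal nodes = n - 1 = 1285 - 1 = 1284
Total = leaves + internal = 1285 + 1284 = 2569

2569


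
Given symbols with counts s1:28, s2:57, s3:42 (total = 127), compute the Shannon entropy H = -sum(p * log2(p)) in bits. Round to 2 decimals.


Computing entropy H = -sum(p_i * log2(p_i)):
  s1: p = 28/127 = 0.2205, -p*log2(p) = 0.4809
  s2: p = 57/127 = 0.4488, -p*log2(p) = 0.5187
  s3: p = 42/127 = 0.3307, -p*log2(p) = 0.5279
H = sum of terms = 1.5275
Rounded to 2 decimals: 1.53

1.53


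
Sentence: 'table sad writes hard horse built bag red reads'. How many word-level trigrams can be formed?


Word trigrams from [9] words:
  Trigram 1: (table sad writes)
  Trigram 2: (sad writes hard)
  Trigram 3: (writes hard horse)
  Trigram 4: (hard horse built)
  Trigram 5: (horse built bag)
  Trigram 6: (built bag red)
  Trigram 7: (bag red reads)
Total word trigrams: 9 - 2 = 7

7


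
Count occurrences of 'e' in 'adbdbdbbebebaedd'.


Scanning 'adbdbdbbebebaedd' for 'e':
  Position 8: 'e' -> MATCH (count: 1)
  Position 10: 'e' -> MATCH (count: 2)
  Position 13: 'e' -> MATCH (count: 3)
Total occurrences of 'e': 3

3


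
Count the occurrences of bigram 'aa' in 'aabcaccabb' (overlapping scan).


Scanning 'aabcaccabb' for bigram 'aa':
  Position 0: 'aa' -> MATCH
  Position 1: 'ab' -> no
  Position 2: 'bc' -> no
  Position 3: 'ca' -> no
  Position 4: 'ac' -> no
  Position 5: 'cc' -> no
  Position 6: 'ca' -> no
  Position 7: 'ab' -> no
  Position 8: 'bb' -> no
Total matches: 1

1


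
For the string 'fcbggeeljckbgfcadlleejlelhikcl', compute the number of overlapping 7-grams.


String 'fcbggeeljckbgfcadlleejlelhikcl' has length L = 30.
Number of overlapping n-grams = L - n + 1
Substituting: 30 - 7 + 1 = 24

24


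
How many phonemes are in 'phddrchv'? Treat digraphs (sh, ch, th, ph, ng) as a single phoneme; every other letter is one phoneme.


Parsing 'phddrchv' greedily, digraphs first:
  'ph' -> digraph (1 consonant phoneme) (phonemes so far: 1)
  'd' -> consonant phoneme (phonemes so far: 2)
  'd' -> consonant phoneme (phonemes so far: 3)
  'r' -> consonant phoneme (phonemes so far: 4)
  'ch' -> digraph (1 consonant phoneme) (phonemes so far: 5)
  'v' -> consonant phoneme (phonemes so far: 6)
Total phonemes: 6

6


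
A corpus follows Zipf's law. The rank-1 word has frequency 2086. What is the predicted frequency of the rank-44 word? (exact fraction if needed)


Zipf's law: freq(rank) = f1 / rank
f1 = 2086, rank = 44
freq = 2086 / 44
GCD(2086, 44) = 2
Simplified: 1043/22

1043/22


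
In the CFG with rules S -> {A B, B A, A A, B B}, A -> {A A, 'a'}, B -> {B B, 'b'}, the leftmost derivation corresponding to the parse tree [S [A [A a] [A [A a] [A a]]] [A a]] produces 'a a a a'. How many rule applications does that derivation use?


Every bracketed nonterminal node [X ...] in the tree is produced by exactly one rule application.
Reading the tree off as a leftmost derivation:
  Step 1: S  =>  A A   (applied S -> A A)
  Step 2: A A  =>  A A A   (applied A -> A A)
  Step 3: A A A  =>  a A A   (applied A -> a)
  Step 4: a A A  =>  a A A A   (applied A -> A A)
  Step 5: a A A A  =>  a a A A   (applied A -> a)
  Step 6: a a A A  =>  a a a A   (applied A -> a)
  Step 7: a a a A  =>  a a a a   (applied A -> a)
Final yield: a a a a
Total rewrite steps: 7

7


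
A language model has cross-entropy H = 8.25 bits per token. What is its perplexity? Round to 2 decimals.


Perplexity formula: PP = 2^H
H = 8.25
PP = 2^8.25
Decompose: 2^8.25 = 2^8 * 2^0.25
2^8 = 256, 2^0.25 ~ 1.1892071
PP ~ 256 * 1.1892071 = 304.4370176
Rounded to 2 decimals: 304.44

304.44


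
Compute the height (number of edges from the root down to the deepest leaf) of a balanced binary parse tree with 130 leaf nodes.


In a balanced binary tree with n leaves the deepest leaf is ceil(log2(n)) edges below the root.
log2(130) = 7.0224
ceil(7.0224) = 8
height (edges) = 8

8


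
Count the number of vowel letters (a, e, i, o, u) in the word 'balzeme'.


Scanning each character of 'balzeme':
  Position 1: 'b' -> consonant (running count: 0)
  Position 2: 'a' -> vowel (running count: 1)
  Position 3: 'l' -> consonant (running count: 1)
  Position 4: 'z' -> consonant (running count: 1)
  Position 5: 'e' -> vowel (running count: 2)
  Position 6: 'm' -> consonant (running count: 2)
  Position 7: 'e' -> vowel (running count: 3)
Total vowels: 3

3


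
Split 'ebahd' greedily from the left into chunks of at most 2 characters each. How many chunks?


'ebahd' has 5 characters.
Chunking with max size 2:
  Chunk 1: 'eb' (positions 0-1)
  Chunk 2: 'ah' (positions 2-3)
  Chunk 3: 'd' (positions 4-4)
Total chunks: ceil(5 / 2) = 3

3


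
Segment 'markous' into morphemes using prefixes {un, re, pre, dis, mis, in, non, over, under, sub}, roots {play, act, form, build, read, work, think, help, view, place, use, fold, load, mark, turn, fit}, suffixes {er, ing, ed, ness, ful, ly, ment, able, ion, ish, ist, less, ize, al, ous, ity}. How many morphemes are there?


Segmenting 'markous' against the inventory:
  'mark' -> root (morpheme 1)
  'ous' -> suffix (morpheme 2)
Total morphemes: 2

2


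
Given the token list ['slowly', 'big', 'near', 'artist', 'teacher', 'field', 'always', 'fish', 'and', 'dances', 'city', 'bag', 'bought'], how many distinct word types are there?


Listing all tokens and tracking unique types:
  Token 1: 'slowly' -> NEW (unique so far: 1)
  Token 2: 'big' -> NEW (unique so far: 2)
  Token 3: 'near' -> NEW (unique so far: 3)
  Token 4: 'artist' -> NEW (unique so far: 4)
  Token 5: 'teacher' -> NEW (unique so far: 5)
  Token 6: 'field' -> NEW (unique so far: 6)
  Token 7: 'always' -> NEW (unique so far: 7)
  Token 8: 'fish' -> NEW (unique so far: 8)
  Token 9: 'and' -> NEW (unique so far: 9)
  Token 10: 'dances' -> NEW (unique so far: 10)
  Token 11: 'city' -> NEW (unique so far: 11)
  Token 12: 'bag' -> NEW (unique so far: 12)
  Token 13: 'bought' -> NEW (unique so far: 13)
Unique types: ('always', 'and', 'artist', 'bag', 'big', 'bought', 'city', 'dances', 'field', 'fish', 'near', 'slowly', 'teacher')
Vocabulary size: 13

13


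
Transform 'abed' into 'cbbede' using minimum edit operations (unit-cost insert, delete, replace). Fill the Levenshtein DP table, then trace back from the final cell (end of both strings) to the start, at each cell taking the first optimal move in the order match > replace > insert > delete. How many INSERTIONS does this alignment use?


Edit distance = 3. Backtracking from cell (4, 6) with preference match > replace > insert > delete,
then listing the resulting alignment 'abed' -> 'cbbede' left to right:
  Step 1: insert 'c' [insertion #1]
  Step 2: replace a->b
  Step 3: keep 'b'
  Step 4: keep 'e'
  Step 5: keep 'd'
  Step 6: insert 'e' [insertion #2]
Total insertions: 2

2


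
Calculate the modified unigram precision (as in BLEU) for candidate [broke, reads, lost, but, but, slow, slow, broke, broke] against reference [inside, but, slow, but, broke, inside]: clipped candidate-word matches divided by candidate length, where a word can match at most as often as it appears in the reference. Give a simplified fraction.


Reference word counts: {'broke': 1, 'but': 2, 'inside': 2, 'slow': 1}
Checking each candidate word (with clipping):
  'broke' -> in reference (ref count 1, used 1/1) -> match (matches: 1)
  'reads' -> not in reference -> no match (matches: 1)
  'lost' -> not in reference -> no match (matches: 1)
  'but' -> in reference (ref count 2, used 1/2) -> match (matches: 2)
  'but' -> in reference (ref count 2, used 2/2) -> match (matches: 3)
  'slow' -> in reference (ref count 1, used 1/1) -> match (matches: 4)
  'slow' -> ref count 1 already used up (1/1) -> clipped, no match (matches: 4)
  'broke' -> ref count 1 already used up (1/1) -> clipped, no match (matches: 4)
  'broke' -> ref count 1 already used up (1/1) -> clipped, no match (matches: 4)
Clipped matches: 4, Candidate length: 9
Precision = 4/9

4/9


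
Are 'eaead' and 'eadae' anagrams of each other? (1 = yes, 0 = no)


Sort characters of 'eaead': 'aadee'
Sort characters of 'eadae': 'aadee'
Sorted forms match -> they ARE anagrams
Result: 1

1


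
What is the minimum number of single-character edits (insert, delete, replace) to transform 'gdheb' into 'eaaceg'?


Building DP table for s1='gdheb' (len 5) and s2='eaaceg' (len 6):
       e  a  a  c  e  g
    0  1  2  3  4  5  6
  g 1  1  2  3  4  5  5
  d 2  2  2  3  4  5  6
  h 3  3  3  3  4  5  6
  e 4  3  4  4  4  4  5
  b 5  4  4  5  5  5  5
Edit distance = dp[5][6] = 5

5


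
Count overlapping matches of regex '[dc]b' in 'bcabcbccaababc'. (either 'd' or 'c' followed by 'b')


Pattern: [dc]b means either 'd' or 'c' followed by 'b'.
Scanning 'bcabcbccaababc' position-by-position:
  Pos 0: window 'bc' -> no
  Pos 1: window 'ca' -> no
  Pos 2: window 'ab' -> no
  Pos 3: window 'bc' -> no
  Pos 4: window 'cb' -> MATCH
  Pos 5: window 'bc' -> no
  Pos 6: window 'cc' -> no
  Pos 7: window 'ca' -> no
  Pos 8: window 'aa' -> no
  Pos 9: window 'ab' -> no
  Pos 10: window 'ba' -> no
  Pos 11: window 'ab' -> no
  Pos 12: window 'bc' -> no
  Pos 13: window 'c' -> no
Total matches: 1

1


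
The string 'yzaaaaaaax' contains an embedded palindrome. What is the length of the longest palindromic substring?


Scanning 'yzaaaaaaax' for palindromic substrings.
Substring at positions 2-8: 'aaaaaaa'.
Check: reverse('aaaaaaa') = 'aaaaaaa' -> palindrome confirmed.
Neighbouring characters ('z' / 'x') break symmetry, so it cannot extend further.
No longer palindromic substring exists; longest length = 7

7


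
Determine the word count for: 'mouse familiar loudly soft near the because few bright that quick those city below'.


Counting words by splitting on spaces:
  Word 1: 'mouse'
  Word 2: 'familiar'
  Word 3: 'loudly'
  Word 4: 'soft'
  Word 5: 'near'
  Word 6: 'the'
  Word 7: 'because'
  Word 8: 'few'
  Word 9: 'bright'
  Word 10: 'that'
  Word 11: 'quick'
  Word 12: 'those'
  Word 13: 'city'
  Word 14: 'below'
Total words: 14

14
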